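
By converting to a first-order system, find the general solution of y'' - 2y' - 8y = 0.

Let x_1 = y, x_2 = y'. Then x_1' = x_2 and x_2' = 8x_1 + 2x_2.
A = [[0,1],[8,2]]; det(A-λI) = λ^2 - 2λ - 8.
Eigenvalues λ = 4, -2 with eigenvectors (1,4), (1,-2).

y(t) = c_1e^(4t) + c_2e^(-2t)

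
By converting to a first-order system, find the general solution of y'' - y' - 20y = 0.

y(t) = c_1e^(5t) + c_2e^(-4t)

Let x_1 = y, x_2 = y'. Then x_1' = x_2 and x_2' = 20x_1 + x_2.
A = [[0,1],[20,1]]; det(A-λI) = λ^2 - λ - 20.
Eigenvalues λ = 5, -4 with eigenvectors (1,5), (1,-4).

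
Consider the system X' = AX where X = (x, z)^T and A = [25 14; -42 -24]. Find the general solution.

x(t) = -2c_1e^(4t) + c_2e^(-3t), z(t) = 3c_1e^(4t) - 2c_2e^(-3t)

Coefficient matrix A = [[25, 14], [-42, -24]].
Characteristic polynomial det(A - λI) = λ^2 - λ - 12 = 0.
Eigenvalues λ = 4, -3.
For λ=4: (A-λI) row 1 is [21, 14], so an eigenvector is (-2, 3).
For λ=-3: (A-λI) row 1 is [28, 14], so an eigenvector is (1, -2).
General solution: c_1e^(4t)(-2,3) + c_2e^(-3t)(1,-2).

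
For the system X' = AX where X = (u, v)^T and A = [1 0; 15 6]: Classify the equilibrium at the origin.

A = [[1,0],[15,6]]; det(A-λI) = λ^2 - 7λ + 6.
λ = 1, 6: both positive.

unstable node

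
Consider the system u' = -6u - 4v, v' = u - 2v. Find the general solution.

u(t) = 2K_1e^(-4t) + 2K_2te^(-4t) + K_2e^(-4t), v(t) = -K_1e^(-4t) - K_2te^(-4t) - K_2e^(-4t)

Coefficient matrix A = [[-6, -4], [1, -2]].
Characteristic polynomial det(A - λI) = λ^2 + 8λ + 16 = 0.
Single eigenvalue λ = -4 with algebraic multiplicity 2.
Eigenvector v = (2,-1); generalized eigenvector w with (A-λI)w=v is (1,-1).
General solution: e^(-4t)[K_1·v + K_2·(t·v + w)].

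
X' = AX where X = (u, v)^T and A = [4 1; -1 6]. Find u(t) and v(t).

u(t) = -C_1e^(5t) - C_2te^(5t) + C_2e^(5t), v(t) = -C_1e^(5t) - C_2te^(5t)

Coefficient matrix A = [[4, 1], [-1, 6]].
Characteristic polynomial det(A - λI) = λ^2 - 10λ + 25 = 0.
Single eigenvalue λ = 5 with algebraic multiplicity 2.
Eigenvector v = (-1,-1); generalized eigenvector w with (A-λI)w=v is (1,0).
General solution: e^(5t)[C_1·v + C_2·(t·v + w)].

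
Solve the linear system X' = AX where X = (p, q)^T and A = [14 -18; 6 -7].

Coefficient matrix A = [[14, -18], [6, -7]].
Characteristic polynomial det(A - λI) = λ^2 - 7λ + 10 = 0.
Eigenvalues λ = 5, 2.
For λ=5: (A-λI) row 1 is [9, -18], so an eigenvector is (2, 1).
For λ=2: (A-λI) row 1 is [12, -18], so an eigenvector is (3, 2).
General solution: K_1e^(5t)(2,1) + K_2e^(2t)(3,2).

p(t) = 2K_1e^(5t) + 3K_2e^(2t), q(t) = K_1e^(5t) + 2K_2e^(2t)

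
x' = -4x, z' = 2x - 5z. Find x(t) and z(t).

x(t) = c_2e^(-4t), z(t) = c_1e^(-5t) + 2c_2e^(-4t)

Coefficient matrix A = [[-4, 0], [2, -5]].
Characteristic polynomial det(A - λI) = λ^2 + 9λ + 20 = 0.
Eigenvalues λ = -5, -4.
For λ=-5: (A-λI) row 1 is [1, 0], so an eigenvector is (0, 1).
For λ=-4: (A-λI) row 2 is [2, -1], so an eigenvector is (1, 2).
General solution: c_1e^(-5t)(0,1) + c_2e^(-4t)(1,2).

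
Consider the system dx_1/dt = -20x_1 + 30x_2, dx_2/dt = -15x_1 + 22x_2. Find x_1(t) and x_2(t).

Coefficient matrix A = [[-20, 30], [-15, 22]].
Characteristic polynomial det(A - λI) = λ^2 - 2λ + 10 = 0.
Eigenvalues λ = 1 ± 3i (complex conjugate pair).
For λ=1+3i: an eigenvector is (-1,-1) - i(-3,-2) = (-1 + 3i, -1 + 2i).
A real fundamental pair from Re and Im of e^((1+3i)t)v: X_1 = e^(t)(cos(3t)·(-1,-1) + sin(3t)·(-3,-2)), X_2 = e^(t)(sin(3t)·(-1,-1) - cos(3t)·(-3,-2)).
General solution: c_1X_1 + c_2X_2.

x_1(t) = -3c_1e^(t)sin(3t) - c_1e^(t)cos(3t) - c_2e^(t)sin(3t) + 3c_2e^(t)cos(3t), x_2(t) = -2c_1e^(t)sin(3t) - c_1e^(t)cos(3t) - c_2e^(t)sin(3t) + 2c_2e^(t)cos(3t)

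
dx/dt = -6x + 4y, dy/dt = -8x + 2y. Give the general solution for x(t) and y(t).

x(t) = c_1e^(-2t)cos(4t) + c_2e^(-2t)sin(4t), y(t) = -c_1e^(-2t)sin(4t) + c_1e^(-2t)cos(4t) + c_2e^(-2t)sin(4t) + c_2e^(-2t)cos(4t)

Coefficient matrix A = [[-6, 4], [-8, 2]].
Characteristic polynomial det(A - λI) = λ^2 + 4λ + 20 = 0.
Eigenvalues λ = -2 ± 4i (complex conjugate pair).
For λ=-2+4i: an eigenvector is (1,1) - i(0,-1) = (1, 1 + i).
A real fundamental pair from Re and Im of e^((-2+4i)t)v: X_1 = e^(-2t)(cos(4t)·(1,1) + sin(4t)·(0,-1)), X_2 = e^(-2t)(sin(4t)·(1,1) - cos(4t)·(0,-1)).
General solution: c_1X_1 + c_2X_2.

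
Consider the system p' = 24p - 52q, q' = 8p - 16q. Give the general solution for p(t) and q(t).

p(t) = 2C_1e^(4t)sin(4t) + 3C_1e^(4t)cos(4t) + 3C_2e^(4t)sin(4t) - 2C_2e^(4t)cos(4t), q(t) = C_1e^(4t)sin(4t) + C_1e^(4t)cos(4t) + C_2e^(4t)sin(4t) - C_2e^(4t)cos(4t)

Coefficient matrix A = [[24, -52], [8, -16]].
Characteristic polynomial det(A - λI) = λ^2 - 8λ + 32 = 0.
Eigenvalues λ = 4 ± 4i (complex conjugate pair).
For λ=4+4i: an eigenvector is (3,1) - i(2,1) = (3 - 2i, 1 - i).
A real fundamental pair from Re and Im of e^((4+4i)t)v: X_1 = e^(4t)(cos(4t)·(3,1) + sin(4t)·(2,1)), X_2 = e^(4t)(sin(4t)·(3,1) - cos(4t)·(2,1)).
General solution: C_1X_1 + C_2X_2.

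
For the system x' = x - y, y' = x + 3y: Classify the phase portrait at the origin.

unstable improper node

A = [[1,-1],[1,3]]; det(A-λI) = λ^2 - 4λ + 4.
repeated λ = 2 with a single eigenvector.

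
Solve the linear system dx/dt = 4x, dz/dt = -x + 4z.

x(t) = -K_2e^(4t), z(t) = K_1e^(4t) + K_2te^(4t) + 2K_2e^(4t)

Coefficient matrix A = [[4, 0], [-1, 4]].
Characteristic polynomial det(A - λI) = λ^2 - 8λ + 16 = 0.
Single eigenvalue λ = 4 with algebraic multiplicity 2.
Eigenvector v = (0,1); generalized eigenvector w with (A-λI)w=v is (-1,2).
General solution: e^(4t)[K_1·v + K_2·(t·v + w)].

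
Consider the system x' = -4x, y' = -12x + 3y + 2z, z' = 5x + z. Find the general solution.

Coefficient matrix A = [[-4, 0, 0], [-12, 3, 2], [5, 0, 1]].
det(A - λI) = 0 gives eigenvalues λ = -4, 3, 1.
For λ=-4: eigenvector (1,2,-1).
For λ=3: eigenvector (0,1,0).
For λ=1: eigenvector (0,-1,1).
General solution: K_1e^(-4t)(1,2,-1) + K_2e^(3t)(0,1,0) + K_3e^(t)(0,-1,1).

x(t) = K_1e^(-4t), y(t) = 2K_1e^(-4t) + K_2e^(3t) - K_3e^(t), z(t) = -K_1e^(-4t) + K_3e^(t)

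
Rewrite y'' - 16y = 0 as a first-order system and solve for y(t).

Let x_1 = y, x_2 = y'. Then x_1' = x_2 and x_2' = 16x_1.
A = [[0,1],[16,0]]; det(A-λI) = λ^2 - 16.
Eigenvalues λ = -4, 4 with eigenvectors (1,-4), (1,4).

y(t) = c_1e^(-4t) + c_2e^(4t)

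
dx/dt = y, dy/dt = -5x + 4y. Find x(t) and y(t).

x(t) = -K_1e^(2t)sin(t) + K_2e^(2t)cos(t), y(t) = -2K_1e^(2t)sin(t) - K_1e^(2t)cos(t) - K_2e^(2t)sin(t) + 2K_2e^(2t)cos(t)

Coefficient matrix A = [[0, 1], [-5, 4]].
Characteristic polynomial det(A - λI) = λ^2 - 4λ + 5 = 0.
Eigenvalues λ = 2 ± i (complex conjugate pair).
For λ=2+i: an eigenvector is (0,-1) - i(-1,-2) = (0 + i, -1 + 2i).
A real fundamental pair from Re and Im of e^((2+i)t)v: X_1 = e^(2t)(cos(t)·(0,-1) + sin(t)·(-1,-2)), X_2 = e^(2t)(sin(t)·(0,-1) - cos(t)·(-1,-2)).
General solution: K_1X_1 + K_2X_2.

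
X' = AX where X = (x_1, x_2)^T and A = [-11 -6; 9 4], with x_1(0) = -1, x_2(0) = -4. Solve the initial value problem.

x_1(t) = 10e^(-2t) - 11e^(-5t), x_2(t) = -15e^(-2t) + 11e^(-5t)

Coefficient matrix A = [[-11, -6], [9, 4]].
Characteristic polynomial det(A - λI) = λ^2 + 7λ + 10 = 0.
Eigenvalues λ = -5, -2.
For λ=-5: (A-λI) row 1 is [-6, -6], so an eigenvector is (1, -1).
For λ=-2: (A-λI) row 1 is [-9, -6], so an eigenvector is (-2, 3).
General solution: K_1e^(-5t)(1,-1) + K_2e^(-2t)(-2,3).
Applying x_1(0)=-1, x_2(0)=-4 gives K_1=-11, K_2=-5.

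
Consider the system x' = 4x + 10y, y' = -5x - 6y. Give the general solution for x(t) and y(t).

x(t) = -C_1e^(-t)sin(5t) + C_1e^(-t)cos(5t) + C_2e^(-t)sin(5t) + C_2e^(-t)cos(5t), y(t) = -C_1e^(-t)cos(5t) - C_2e^(-t)sin(5t)

Coefficient matrix A = [[4, 10], [-5, -6]].
Characteristic polynomial det(A - λI) = λ^2 + 2λ + 26 = 0.
Eigenvalues λ = -1 ± 5i (complex conjugate pair).
For λ=-1+5i: an eigenvector is (1,-1) - i(-1,0) = (1 + i, -1).
A real fundamental pair from Re and Im of e^((-1+5i)t)v: X_1 = e^(-t)(cos(5t)·(1,-1) + sin(5t)·(-1,0)), X_2 = e^(-t)(sin(5t)·(1,-1) - cos(5t)·(-1,0)).
General solution: C_1X_1 + C_2X_2.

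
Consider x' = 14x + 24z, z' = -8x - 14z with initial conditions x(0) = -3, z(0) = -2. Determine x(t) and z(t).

x(t) = -24e^(2t) + 21e^(-2t), z(t) = 12e^(2t) - 14e^(-2t)

Coefficient matrix A = [[14, 24], [-8, -14]].
Characteristic polynomial det(A - λI) = λ^2 - 4 = 0.
Eigenvalues λ = -2, 2.
For λ=-2: (A-λI) row 1 is [16, 24], so an eigenvector is (-3, 2).
For λ=2: (A-λI) row 1 is [12, 24], so an eigenvector is (2, -1).
General solution: K_1e^(-2t)(-3,2) + K_2e^(2t)(2,-1).
Applying x(0)=-3, z(0)=-2 gives K_1=-7, K_2=-12.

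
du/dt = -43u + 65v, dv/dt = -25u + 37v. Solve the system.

u(t) = 3K_1e^(-3t)sin(5t) - 2K_1e^(-3t)cos(5t) - 2K_2e^(-3t)sin(5t) - 3K_2e^(-3t)cos(5t), v(t) = 2K_1e^(-3t)sin(5t) - K_1e^(-3t)cos(5t) - K_2e^(-3t)sin(5t) - 2K_2e^(-3t)cos(5t)

Coefficient matrix A = [[-43, 65], [-25, 37]].
Characteristic polynomial det(A - λI) = λ^2 + 6λ + 34 = 0.
Eigenvalues λ = -3 ± 5i (complex conjugate pair).
For λ=-3+5i: an eigenvector is (-2,-1) - i(3,2) = (-2 - 3i, -1 - 2i).
A real fundamental pair from Re and Im of e^((-3+5i)t)v: X_1 = e^(-3t)(cos(5t)·(-2,-1) + sin(5t)·(3,2)), X_2 = e^(-3t)(sin(5t)·(-2,-1) - cos(5t)·(3,2)).
General solution: K_1X_1 + K_2X_2.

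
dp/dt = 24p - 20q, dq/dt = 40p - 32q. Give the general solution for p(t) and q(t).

p(t) = -C_1e^(-4t)sin(4t) + 2C_1e^(-4t)cos(4t) + 2C_2e^(-4t)sin(4t) + C_2e^(-4t)cos(4t), q(t) = -C_1e^(-4t)sin(4t) + 3C_1e^(-4t)cos(4t) + 3C_2e^(-4t)sin(4t) + C_2e^(-4t)cos(4t)

Coefficient matrix A = [[24, -20], [40, -32]].
Characteristic polynomial det(A - λI) = λ^2 + 8λ + 32 = 0.
Eigenvalues λ = -4 ± 4i (complex conjugate pair).
For λ=-4+4i: an eigenvector is (2,3) - i(-1,-1) = (2 + i, 3 + i).
A real fundamental pair from Re and Im of e^((-4+4i)t)v: X_1 = e^(-4t)(cos(4t)·(2,3) + sin(4t)·(-1,-1)), X_2 = e^(-4t)(sin(4t)·(2,3) - cos(4t)·(-1,-1)).
General solution: C_1X_1 + C_2X_2.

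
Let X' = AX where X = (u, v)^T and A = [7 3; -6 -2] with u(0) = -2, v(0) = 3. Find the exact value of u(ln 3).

-84

A = [[7,3],[-6,-2]]; eigenvalues λ = 4, 1.
Eigenvectors: (-1,1) for λ=4, (1,-2) for λ=1.
From the initial condition, c_1 = 1, c_2 = -1.
u(ln 3) = (1)(3^4)(-1) + (-1)(3^1)(1) = -84.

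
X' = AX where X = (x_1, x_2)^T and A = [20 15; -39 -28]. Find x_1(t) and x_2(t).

Coefficient matrix A = [[20, 15], [-39, -28]].
Characteristic polynomial det(A - λI) = λ^2 + 8λ + 25 = 0.
Eigenvalues λ = -4 ± 3i (complex conjugate pair).
For λ=-4+3i: an eigenvector is (-1,2) - i(2,-3) = (-1 - 2i, 2 + 3i).
A real fundamental pair from Re and Im of e^((-4+3i)t)v: X_1 = e^(-4t)(cos(3t)·(-1,2) + sin(3t)·(2,-3)), X_2 = e^(-4t)(sin(3t)·(-1,2) - cos(3t)·(2,-3)).
General solution: c_1X_1 + c_2X_2.

x_1(t) = 2c_1e^(-4t)sin(3t) - c_1e^(-4t)cos(3t) - c_2e^(-4t)sin(3t) - 2c_2e^(-4t)cos(3t), x_2(t) = -3c_1e^(-4t)sin(3t) + 2c_1e^(-4t)cos(3t) + 2c_2e^(-4t)sin(3t) + 3c_2e^(-4t)cos(3t)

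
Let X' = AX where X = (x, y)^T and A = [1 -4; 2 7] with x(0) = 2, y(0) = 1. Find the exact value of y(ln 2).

A = [[1,-4],[2,7]]; eigenvalues λ = 3, 5.
Eigenvectors: (2,-1) for λ=3, (-1,1) for λ=5.
From the initial condition, c_1 = 3, c_2 = 4.
y(ln 2) = (3)(2^3)(-1) + (4)(2^5)(1) = 104.

104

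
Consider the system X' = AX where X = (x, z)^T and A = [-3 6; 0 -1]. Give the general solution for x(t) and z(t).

Coefficient matrix A = [[-3, 6], [0, -1]].
Characteristic polynomial det(A - λI) = λ^2 + 4λ + 3 = 0.
Eigenvalues λ = -3, -1.
For λ=-3: (A-λI) row 1 is [0, 6], so an eigenvector is (-1, 0).
For λ=-1: (A-λI) row 1 is [-2, 6], so an eigenvector is (-3, -1).
General solution: K_1e^(-3t)(-1,0) + K_2e^(-t)(-3,-1).

x(t) = -K_1e^(-3t) - 3K_2e^(-t), z(t) = -K_2e^(-t)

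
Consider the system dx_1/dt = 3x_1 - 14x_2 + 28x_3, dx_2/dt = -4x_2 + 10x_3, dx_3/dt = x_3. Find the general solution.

Coefficient matrix A = [[3, -14, 28], [0, -4, 10], [0, 0, 1]].
det(A - λI) = 0 gives eigenvalues λ = 3, 1, -4.
For λ=3: eigenvector (1,0,0).
For λ=1: eigenvector (0,2,1).
For λ=-4: eigenvector (2,1,0).
General solution: K_1e^(3t)(1,0,0) + K_2e^(t)(0,2,1) + K_3e^(-4t)(2,1,0).

x_1(t) = K_1e^(3t) + 2K_3e^(-4t), x_2(t) = 2K_2e^(t) + K_3e^(-4t), x_3(t) = K_2e^(t)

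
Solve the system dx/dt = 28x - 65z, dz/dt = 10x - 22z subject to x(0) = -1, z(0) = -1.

x(t) = 8e^(3t)sin(5t) - e^(3t)cos(5t), z(t) = 3e^(3t)sin(5t) - e^(3t)cos(5t)

Coefficient matrix A = [[28, -65], [10, -22]].
Characteristic polynomial det(A - λI) = λ^2 - 6λ + 34 = 0.
Eigenvalues λ = 3 ± 5i (complex conjugate pair).
For λ=3+5i: an eigenvector is (2,1) - i(-3,-1) = (2 + 3i, 1 + i).
A real fundamental pair from Re and Im of e^((3+5i)t)v: X_1 = e^(3t)(cos(5t)·(2,1) + sin(5t)·(-3,-1)), X_2 = e^(3t)(sin(5t)·(2,1) - cos(5t)·(-3,-1)).
General solution: K_1X_1 + K_2X_2.
Applying x(0)=-1, z(0)=-1 gives K_1=-2, K_2=1.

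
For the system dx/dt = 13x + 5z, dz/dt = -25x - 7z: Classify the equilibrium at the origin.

A = [[13,5],[-25,-7]]; det(A-λI) = λ^2 - 6λ + 34.
λ = 3 ± 5i: positive real part.

unstable spiral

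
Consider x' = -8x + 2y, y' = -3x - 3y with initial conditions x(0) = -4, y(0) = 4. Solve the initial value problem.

x(t) = 16e^(-5t) - 20e^(-6t), y(t) = 24e^(-5t) - 20e^(-6t)

Coefficient matrix A = [[-8, 2], [-3, -3]].
Characteristic polynomial det(A - λI) = λ^2 + 11λ + 30 = 0.
Eigenvalues λ = -5, -6.
For λ=-5: (A-λI) row 1 is [-3, 2], so an eigenvector is (2, 3).
For λ=-6: (A-λI) row 1 is [-2, 2], so an eigenvector is (-1, -1).
General solution: C_1e^(-5t)(2,3) + C_2e^(-6t)(-1,-1).
Applying x(0)=-4, y(0)=4 gives C_1=8, C_2=20.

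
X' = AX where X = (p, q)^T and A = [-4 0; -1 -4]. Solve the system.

Coefficient matrix A = [[-4, 0], [-1, -4]].
Characteristic polynomial det(A - λI) = λ^2 + 8λ + 16 = 0.
Single eigenvalue λ = -4 with algebraic multiplicity 2.
Eigenvector v = (0,1); generalized eigenvector w with (A-λI)w=v is (-1,-3).
General solution: e^(-4t)[c_1·v + c_2·(t·v + w)].

p(t) = -c_2e^(-4t), q(t) = c_1e^(-4t) + c_2te^(-4t) - 3c_2e^(-4t)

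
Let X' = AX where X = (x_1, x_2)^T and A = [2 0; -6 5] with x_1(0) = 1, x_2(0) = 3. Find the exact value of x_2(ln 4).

A = [[2,0],[-6,5]]; eigenvalues λ = 5, 2.
Eigenvectors: (0,1) for λ=5, (1,2) for λ=2.
From the initial condition, c_1 = 1, c_2 = 1.
x_2(ln 4) = (1)(4^5)(1) + (1)(4^2)(2) = 1056.

1056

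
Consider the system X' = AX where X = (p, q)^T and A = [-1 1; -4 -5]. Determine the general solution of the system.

p(t) = -C_1e^(-3t) - C_2te^(-3t) - C_2e^(-3t), q(t) = 2C_1e^(-3t) + 2C_2te^(-3t) + C_2e^(-3t)

Coefficient matrix A = [[-1, 1], [-4, -5]].
Characteristic polynomial det(A - λI) = λ^2 + 6λ + 9 = 0.
Single eigenvalue λ = -3 with algebraic multiplicity 2.
Eigenvector v = (-1,2); generalized eigenvector w with (A-λI)w=v is (-1,1).
General solution: e^(-3t)[C_1·v + C_2·(t·v + w)].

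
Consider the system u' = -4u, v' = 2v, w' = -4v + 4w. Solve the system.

Coefficient matrix A = [[-4, 0, 0], [0, 2, 0], [0, -4, 4]].
det(A - λI) = 0 gives eigenvalues λ = -4, 2, 4.
For λ=-4: eigenvector (1,0,0).
For λ=2: eigenvector (0,1,2).
For λ=4: eigenvector (0,0,1).
General solution: C_1e^(-4t)(1,0,0) + C_2e^(2t)(0,1,2) + C_3e^(4t)(0,0,1).

u(t) = C_1e^(-4t), v(t) = C_2e^(2t), w(t) = 2C_2e^(2t) + C_3e^(4t)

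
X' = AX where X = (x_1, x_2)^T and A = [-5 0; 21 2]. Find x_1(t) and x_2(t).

x_1(t) = -C_1e^(-5t), x_2(t) = 3C_1e^(-5t) + C_2e^(2t)

Coefficient matrix A = [[-5, 0], [21, 2]].
Characteristic polynomial det(A - λI) = λ^2 + 3λ - 10 = 0.
Eigenvalues λ = -5, 2.
For λ=-5: (A-λI) row 2 is [21, 7], so an eigenvector is (-1, 3).
For λ=2: (A-λI) row 1 is [-7, 0], so an eigenvector is (0, 1).
General solution: C_1e^(-5t)(-1,3) + C_2e^(2t)(0,1).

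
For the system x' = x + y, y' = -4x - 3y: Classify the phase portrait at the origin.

A = [[1,1],[-4,-3]]; det(A-λI) = λ^2 + 2λ + 1.
repeated λ = -1 with a single eigenvector.

stable improper node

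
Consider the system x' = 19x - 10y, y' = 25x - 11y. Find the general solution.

Coefficient matrix A = [[19, -10], [25, -11]].
Characteristic polynomial det(A - λI) = λ^2 - 8λ + 41 = 0.
Eigenvalues λ = 4 ± 5i (complex conjugate pair).
For λ=4+5i: an eigenvector is (-1,-1) - i(-1,-2) = (-1 + i, -1 + 2i).
A real fundamental pair from Re and Im of e^((4+5i)t)v: X_1 = e^(4t)(cos(5t)·(-1,-1) + sin(5t)·(-1,-2)), X_2 = e^(4t)(sin(5t)·(-1,-1) - cos(5t)·(-1,-2)).
General solution: C_1X_1 + C_2X_2.

x(t) = -C_1e^(4t)sin(5t) - C_1e^(4t)cos(5t) - C_2e^(4t)sin(5t) + C_2e^(4t)cos(5t), y(t) = -2C_1e^(4t)sin(5t) - C_1e^(4t)cos(5t) - C_2e^(4t)sin(5t) + 2C_2e^(4t)cos(5t)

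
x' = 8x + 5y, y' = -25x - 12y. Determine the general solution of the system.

x(t) = K_1e^(-2t)cos(5t) + K_2e^(-2t)sin(5t), y(t) = -K_1e^(-2t)sin(5t) - 2K_1e^(-2t)cos(5t) - 2K_2e^(-2t)sin(5t) + K_2e^(-2t)cos(5t)

Coefficient matrix A = [[8, 5], [-25, -12]].
Characteristic polynomial det(A - λI) = λ^2 + 4λ + 29 = 0.
Eigenvalues λ = -2 ± 5i (complex conjugate pair).
For λ=-2+5i: an eigenvector is (1,-2) - i(0,-1) = (1, -2 + i).
A real fundamental pair from Re and Im of e^((-2+5i)t)v: X_1 = e^(-2t)(cos(5t)·(1,-2) + sin(5t)·(0,-1)), X_2 = e^(-2t)(sin(5t)·(1,-2) - cos(5t)·(0,-1)).
General solution: K_1X_1 + K_2X_2.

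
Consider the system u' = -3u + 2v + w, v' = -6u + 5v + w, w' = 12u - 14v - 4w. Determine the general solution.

Coefficient matrix A = [[-3, 2, 1], [-6, 5, 1], [12, -14, -4]].
det(A - λI) = 0 gives eigenvalues λ = -3, 3, -2.
For λ=-3: eigenvector (1,1,-2).
For λ=3: eigenvector (0,1,-2).
For λ=-2: eigenvector (1,1,-1).
General solution: c_1e^(-3t)(1,1,-2) + c_2e^(3t)(0,1,-2) + c_3e^(-2t)(1,1,-1).

u(t) = c_1e^(-3t) + c_3e^(-2t), v(t) = c_1e^(-3t) + c_2e^(3t) + c_3e^(-2t), w(t) = -2c_1e^(-3t) - 2c_2e^(3t) - c_3e^(-2t)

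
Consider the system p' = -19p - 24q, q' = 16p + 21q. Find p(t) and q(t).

Coefficient matrix A = [[-19, -24], [16, 21]].
Characteristic polynomial det(A - λI) = λ^2 - 2λ - 15 = 0.
Eigenvalues λ = 5, -3.
For λ=5: (A-λI) row 1 is [-24, -24], so an eigenvector is (-1, 1).
For λ=-3: (A-λI) row 1 is [-16, -24], so an eigenvector is (-3, 2).
General solution: K_1e^(5t)(-1,1) + K_2e^(-3t)(-3,2).

p(t) = -K_1e^(5t) - 3K_2e^(-3t), q(t) = K_1e^(5t) + 2K_2e^(-3t)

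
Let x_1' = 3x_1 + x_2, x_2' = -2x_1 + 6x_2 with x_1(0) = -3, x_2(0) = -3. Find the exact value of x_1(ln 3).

-243

A = [[3,1],[-2,6]]; eigenvalues λ = 4, 5.
Eigenvectors: (1,1) for λ=4, (1,2) for λ=5.
From the initial condition, c_1 = -3, c_2 = 0.
x_1(ln 3) = (-3)(3^4)(1) + (0)(3^5)(1) = -243.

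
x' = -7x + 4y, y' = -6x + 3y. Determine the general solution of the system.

Coefficient matrix A = [[-7, 4], [-6, 3]].
Characteristic polynomial det(A - λI) = λ^2 + 4λ + 3 = 0.
Eigenvalues λ = -3, -1.
For λ=-3: (A-λI) row 1 is [-4, 4], so an eigenvector is (1, 1).
For λ=-1: (A-λI) row 1 is [-6, 4], so an eigenvector is (-2, -3).
General solution: C_1e^(-3t)(1,1) + C_2e^(-t)(-2,-3).

x(t) = C_1e^(-3t) - 2C_2e^(-t), y(t) = C_1e^(-3t) - 3C_2e^(-t)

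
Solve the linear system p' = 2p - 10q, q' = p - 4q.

p(t) = -C_1e^(-t)sin(t) + 3C_1e^(-t)cos(t) + 3C_2e^(-t)sin(t) + C_2e^(-t)cos(t), q(t) = C_1e^(-t)cos(t) + C_2e^(-t)sin(t)

Coefficient matrix A = [[2, -10], [1, -4]].
Characteristic polynomial det(A - λI) = λ^2 + 2λ + 2 = 0.
Eigenvalues λ = -1 ± i (complex conjugate pair).
For λ=-1+i: an eigenvector is (3,1) - i(-1,0) = (3 + i, 1).
A real fundamental pair from Re and Im of e^((-1+i)t)v: X_1 = e^(-t)(cos(t)·(3,1) + sin(t)·(-1,0)), X_2 = e^(-t)(sin(t)·(3,1) - cos(t)·(-1,0)).
General solution: C_1X_1 + C_2X_2.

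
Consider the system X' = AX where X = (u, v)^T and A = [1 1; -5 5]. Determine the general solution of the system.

u(t) = -K_1e^(3t)cos(t) - K_2e^(3t)sin(t), v(t) = K_1e^(3t)sin(t) - 2K_1e^(3t)cos(t) - 2K_2e^(3t)sin(t) - K_2e^(3t)cos(t)

Coefficient matrix A = [[1, 1], [-5, 5]].
Characteristic polynomial det(A - λI) = λ^2 - 6λ + 10 = 0.
Eigenvalues λ = 3 ± i (complex conjugate pair).
For λ=3+i: an eigenvector is (-1,-2) - i(0,1) = (-1, -2 - i).
A real fundamental pair from Re and Im of e^((3+i)t)v: X_1 = e^(3t)(cos(t)·(-1,-2) + sin(t)·(0,1)), X_2 = e^(3t)(sin(t)·(-1,-2) - cos(t)·(0,1)).
General solution: K_1X_1 + K_2X_2.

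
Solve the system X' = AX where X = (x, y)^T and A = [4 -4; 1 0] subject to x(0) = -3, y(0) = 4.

x(t) = -22te^(2t) - 3e^(2t), y(t) = -11te^(2t) + 4e^(2t)

Coefficient matrix A = [[4, -4], [1, 0]].
Characteristic polynomial det(A - λI) = λ^2 - 4λ + 4 = 0.
Single eigenvalue λ = 2 with algebraic multiplicity 2.
Eigenvector v = (-2,-1); generalized eigenvector w with (A-λI)w=v is (-1,0).
General solution: e^(2t)[C_1·v + C_2·(t·v + w)].
Applying x(0)=-3, y(0)=4 gives C_1=-4, C_2=11.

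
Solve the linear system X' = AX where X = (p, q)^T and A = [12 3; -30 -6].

Coefficient matrix A = [[12, 3], [-30, -6]].
Characteristic polynomial det(A - λI) = λ^2 - 6λ + 18 = 0.
Eigenvalues λ = 3 ± 3i (complex conjugate pair).
For λ=3+3i: an eigenvector is (0,1) - i(1,-3) = (0 - i, 1 + 3i).
A real fundamental pair from Re and Im of e^((3+3i)t)v: X_1 = e^(3t)(cos(3t)·(0,1) + sin(3t)·(1,-3)), X_2 = e^(3t)(sin(3t)·(0,1) - cos(3t)·(1,-3)).
General solution: c_1X_1 + c_2X_2.

p(t) = c_1e^(3t)sin(3t) - c_2e^(3t)cos(3t), q(t) = -3c_1e^(3t)sin(3t) + c_1e^(3t)cos(3t) + c_2e^(3t)sin(3t) + 3c_2e^(3t)cos(3t)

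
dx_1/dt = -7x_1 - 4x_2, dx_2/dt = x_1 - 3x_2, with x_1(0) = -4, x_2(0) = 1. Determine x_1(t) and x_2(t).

Coefficient matrix A = [[-7, -4], [1, -3]].
Characteristic polynomial det(A - λI) = λ^2 + 10λ + 25 = 0.
Single eigenvalue λ = -5 with algebraic multiplicity 2.
Eigenvector v = (2,-1); generalized eigenvector w with (A-λI)w=v is (3,-2).
General solution: e^(-5t)[K_1·v + K_2·(t·v + w)].
Applying x_1(0)=-4, x_2(0)=1 gives K_1=-5, K_2=2.

x_1(t) = 4te^(-5t) - 4e^(-5t), x_2(t) = -2te^(-5t) + e^(-5t)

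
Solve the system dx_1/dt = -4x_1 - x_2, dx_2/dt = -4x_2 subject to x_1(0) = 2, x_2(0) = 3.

Coefficient matrix A = [[-4, -1], [0, -4]].
Characteristic polynomial det(A - λI) = λ^2 + 8λ + 16 = 0.
Single eigenvalue λ = -4 with algebraic multiplicity 2.
Eigenvector v = (1,0); generalized eigenvector w with (A-λI)w=v is (-1,-1).
General solution: e^(-4t)[c_1·v + c_2·(t·v + w)].
Applying x_1(0)=2, x_2(0)=3 gives c_1=-1, c_2=-3.

x_1(t) = -3te^(-4t) + 2e^(-4t), x_2(t) = 3e^(-4t)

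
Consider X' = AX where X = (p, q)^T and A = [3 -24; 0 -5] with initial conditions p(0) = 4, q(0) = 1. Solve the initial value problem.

Coefficient matrix A = [[3, -24], [0, -5]].
Characteristic polynomial det(A - λI) = λ^2 + 2λ - 15 = 0.
Eigenvalues λ = 3, -5.
For λ=3: (A-λI) row 1 is [0, -24], so an eigenvector is (-1, 0).
For λ=-5: (A-λI) row 1 is [8, -24], so an eigenvector is (3, 1).
General solution: C_1e^(3t)(-1,0) + C_2e^(-5t)(3,1).
Applying p(0)=4, q(0)=1 gives C_1=-1, C_2=1.

p(t) = e^(3t) + 3e^(-5t), q(t) = e^(-5t)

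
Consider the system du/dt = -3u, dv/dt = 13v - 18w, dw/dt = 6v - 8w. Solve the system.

Coefficient matrix A = [[-3, 0, 0], [0, 13, -18], [0, 6, -8]].
det(A - λI) = 0 gives eigenvalues λ = -3, 1, 4.
For λ=-3: eigenvector (1,0,0).
For λ=1: eigenvector (0,-3,-2).
For λ=4: eigenvector (0,2,1).
General solution: C_1e^(-3t)(1,0,0) + C_2e^(t)(0,-3,-2) + C_3e^(4t)(0,2,1).

u(t) = C_1e^(-3t), v(t) = -3C_2e^(t) + 2C_3e^(4t), w(t) = -2C_2e^(t) + C_3e^(4t)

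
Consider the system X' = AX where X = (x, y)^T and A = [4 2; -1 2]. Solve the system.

Coefficient matrix A = [[4, 2], [-1, 2]].
Characteristic polynomial det(A - λI) = λ^2 - 6λ + 10 = 0.
Eigenvalues λ = 3 ± i (complex conjugate pair).
For λ=3+i: an eigenvector is (-1,0) - i(-1,1) = (-1 + i, 0 - i).
A real fundamental pair from Re and Im of e^((3+i)t)v: X_1 = e^(3t)(cos(t)·(-1,0) + sin(t)·(-1,1)), X_2 = e^(3t)(sin(t)·(-1,0) - cos(t)·(-1,1)).
General solution: K_1X_1 + K_2X_2.

x(t) = -K_1e^(3t)sin(t) - K_1e^(3t)cos(t) - K_2e^(3t)sin(t) + K_2e^(3t)cos(t), y(t) = K_1e^(3t)sin(t) - K_2e^(3t)cos(t)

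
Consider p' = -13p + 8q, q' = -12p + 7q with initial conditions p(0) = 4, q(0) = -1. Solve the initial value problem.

p(t) = -10e^(-t) + 14e^(-5t), q(t) = -15e^(-t) + 14e^(-5t)

Coefficient matrix A = [[-13, 8], [-12, 7]].
Characteristic polynomial det(A - λI) = λ^2 + 6λ + 5 = 0.
Eigenvalues λ = -5, -1.
For λ=-5: (A-λI) row 1 is [-8, 8], so an eigenvector is (-1, -1).
For λ=-1: (A-λI) row 1 is [-12, 8], so an eigenvector is (-2, -3).
General solution: C_1e^(-5t)(-1,-1) + C_2e^(-t)(-2,-3).
Applying p(0)=4, q(0)=-1 gives C_1=-14, C_2=5.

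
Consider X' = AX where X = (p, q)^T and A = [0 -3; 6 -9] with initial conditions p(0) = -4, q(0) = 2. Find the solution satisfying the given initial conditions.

Coefficient matrix A = [[0, -3], [6, -9]].
Characteristic polynomial det(A - λI) = λ^2 + 9λ + 18 = 0.
Eigenvalues λ = -6, -3.
For λ=-6: (A-λI) row 1 is [6, -3], so an eigenvector is (-1, -2).
For λ=-3: (A-λI) row 1 is [3, -3], so an eigenvector is (-1, -1).
General solution: K_1e^(-6t)(-1,-2) + K_2e^(-3t)(-1,-1).
Applying p(0)=-4, q(0)=2 gives K_1=-6, K_2=10.

p(t) = -10e^(-3t) + 6e^(-6t), q(t) = -10e^(-3t) + 12e^(-6t)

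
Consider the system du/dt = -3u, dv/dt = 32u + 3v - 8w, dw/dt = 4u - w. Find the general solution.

u(t) = C_1e^(-3t), v(t) = -8C_1e^(-3t) + C_2e^(3t) + 2C_3e^(-t), w(t) = -2C_1e^(-3t) + C_3e^(-t)

Coefficient matrix A = [[-3, 0, 0], [32, 3, -8], [4, 0, -1]].
det(A - λI) = 0 gives eigenvalues λ = -3, 3, -1.
For λ=-3: eigenvector (1,-8,-2).
For λ=3: eigenvector (0,1,0).
For λ=-1: eigenvector (0,2,1).
General solution: C_1e^(-3t)(1,-8,-2) + C_2e^(3t)(0,1,0) + C_3e^(-t)(0,2,1).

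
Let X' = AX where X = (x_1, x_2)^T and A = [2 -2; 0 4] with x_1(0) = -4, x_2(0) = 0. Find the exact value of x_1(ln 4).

A = [[2,-2],[0,4]]; eigenvalues λ = 4, 2.
Eigenvectors: (-1,1) for λ=4, (-1,0) for λ=2.
From the initial condition, c_1 = 0, c_2 = 4.
x_1(ln 4) = (0)(4^4)(-1) + (4)(4^2)(-1) = -64.

-64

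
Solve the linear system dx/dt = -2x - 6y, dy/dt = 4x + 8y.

x(t) = 3K_1e^(2t) + K_2e^(4t), y(t) = -2K_1e^(2t) - K_2e^(4t)

Coefficient matrix A = [[-2, -6], [4, 8]].
Characteristic polynomial det(A - λI) = λ^2 - 6λ + 8 = 0.
Eigenvalues λ = 2, 4.
For λ=2: (A-λI) row 1 is [-4, -6], so an eigenvector is (3, -2).
For λ=4: (A-λI) row 1 is [-6, -6], so an eigenvector is (1, -1).
General solution: K_1e^(2t)(3,-2) + K_2e^(4t)(1,-1).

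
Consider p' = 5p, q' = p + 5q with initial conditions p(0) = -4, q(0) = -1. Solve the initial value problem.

Coefficient matrix A = [[5, 0], [1, 5]].
Characteristic polynomial det(A - λI) = λ^2 - 10λ + 25 = 0.
Single eigenvalue λ = 5 with algebraic multiplicity 2.
Eigenvector v = (0,-1); generalized eigenvector w with (A-λI)w=v is (-1,3).
General solution: e^(5t)[C_1·v + C_2·(t·v + w)].
Applying p(0)=-4, q(0)=-1 gives C_1=13, C_2=4.

p(t) = -4e^(5t), q(t) = -4te^(5t) - e^(5t)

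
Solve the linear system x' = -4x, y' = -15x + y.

x(t) = -C_2e^(-4t), y(t) = -C_1e^(t) - 3C_2e^(-4t)

Coefficient matrix A = [[-4, 0], [-15, 1]].
Characteristic polynomial det(A - λI) = λ^2 + 3λ - 4 = 0.
Eigenvalues λ = 1, -4.
For λ=1: (A-λI) row 1 is [-5, 0], so an eigenvector is (0, -1).
For λ=-4: (A-λI) row 2 is [-15, 5], so an eigenvector is (-1, -3).
General solution: C_1e^(t)(0,-1) + C_2e^(-4t)(-1,-3).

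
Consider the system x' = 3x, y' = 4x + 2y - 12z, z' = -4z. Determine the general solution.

x(t) = K_1e^(3t), y(t) = 4K_1e^(3t) + K_2e^(2t) + 2K_3e^(-4t), z(t) = K_3e^(-4t)

Coefficient matrix A = [[3, 0, 0], [4, 2, -12], [0, 0, -4]].
det(A - λI) = 0 gives eigenvalues λ = 3, 2, -4.
For λ=3: eigenvector (1,4,0).
For λ=2: eigenvector (0,1,0).
For λ=-4: eigenvector (0,2,1).
General solution: K_1e^(3t)(1,4,0) + K_2e^(2t)(0,1,0) + K_3e^(-4t)(0,2,1).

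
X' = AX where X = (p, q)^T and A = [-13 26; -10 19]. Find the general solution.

p(t) = -3C_1e^(3t)sin(2t) + 2C_1e^(3t)cos(2t) + 2C_2e^(3t)sin(2t) + 3C_2e^(3t)cos(2t), q(t) = -2C_1e^(3t)sin(2t) + C_1e^(3t)cos(2t) + C_2e^(3t)sin(2t) + 2C_2e^(3t)cos(2t)

Coefficient matrix A = [[-13, 26], [-10, 19]].
Characteristic polynomial det(A - λI) = λ^2 - 6λ + 13 = 0.
Eigenvalues λ = 3 ± 2i (complex conjugate pair).
For λ=3+2i: an eigenvector is (2,1) - i(-3,-2) = (2 + 3i, 1 + 2i).
A real fundamental pair from Re and Im of e^((3+2i)t)v: X_1 = e^(3t)(cos(2t)·(2,1) + sin(2t)·(-3,-2)), X_2 = e^(3t)(sin(2t)·(2,1) - cos(2t)·(-3,-2)).
General solution: C_1X_1 + C_2X_2.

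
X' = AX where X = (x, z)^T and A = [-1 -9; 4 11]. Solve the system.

x(t) = 3c_1e^(5t) + 3c_2te^(5t) + c_2e^(5t), z(t) = -2c_1e^(5t) - 2c_2te^(5t) - c_2e^(5t)

Coefficient matrix A = [[-1, -9], [4, 11]].
Characteristic polynomial det(A - λI) = λ^2 - 10λ + 25 = 0.
Single eigenvalue λ = 5 with algebraic multiplicity 2.
Eigenvector v = (3,-2); generalized eigenvector w with (A-λI)w=v is (1,-1).
General solution: e^(5t)[c_1·v + c_2·(t·v + w)].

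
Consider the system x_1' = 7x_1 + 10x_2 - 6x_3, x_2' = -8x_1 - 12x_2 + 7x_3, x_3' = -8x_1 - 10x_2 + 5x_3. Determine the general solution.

Coefficient matrix A = [[7, 10, -6], [-8, -12, 7], [-8, -10, 5]].
det(A - λI) = 0 gives eigenvalues λ = -1, 3, -2.
For λ=-1: eigenvector (-1,2,2).
For λ=3: eigenvector (-1,1,1).
For λ=-2: eigenvector (-2,3,2).
General solution: K_1e^(-t)(-1,2,2) + K_2e^(3t)(-1,1,1) + K_3e^(-2t)(-2,3,2).

x_1(t) = -K_1e^(-t) - K_2e^(3t) - 2K_3e^(-2t), x_2(t) = 2K_1e^(-t) + K_2e^(3t) + 3K_3e^(-2t), x_3(t) = 2K_1e^(-t) + K_2e^(3t) + 2K_3e^(-2t)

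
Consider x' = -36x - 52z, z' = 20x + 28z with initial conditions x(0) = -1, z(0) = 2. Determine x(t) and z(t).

x(t) = -18e^(-4t)sin(4t) - e^(-4t)cos(4t), z(t) = 11e^(-4t)sin(4t) + 2e^(-4t)cos(4t)

Coefficient matrix A = [[-36, -52], [20, 28]].
Characteristic polynomial det(A - λI) = λ^2 + 8λ + 32 = 0.
Eigenvalues λ = -4 ± 4i (complex conjugate pair).
For λ=-4+4i: an eigenvector is (-2,1) - i(3,-2) = (-2 - 3i, 1 + 2i).
A real fundamental pair from Re and Im of e^((-4+4i)t)v: X_1 = e^(-4t)(cos(4t)·(-2,1) + sin(4t)·(3,-2)), X_2 = e^(-4t)(sin(4t)·(-2,1) - cos(4t)·(3,-2)).
General solution: C_1X_1 + C_2X_2.
Applying x(0)=-1, z(0)=2 gives C_1=-4, C_2=3.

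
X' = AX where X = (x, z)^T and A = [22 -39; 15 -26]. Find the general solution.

Coefficient matrix A = [[22, -39], [15, -26]].
Characteristic polynomial det(A - λI) = λ^2 + 4λ + 13 = 0.
Eigenvalues λ = -2 ± 3i (complex conjugate pair).
For λ=-2+3i: an eigenvector is (3,2) - i(-2,-1) = (3 + 2i, 2 + i).
A real fundamental pair from Re and Im of e^((-2+3i)t)v: X_1 = e^(-2t)(cos(3t)·(3,2) + sin(3t)·(-2,-1)), X_2 = e^(-2t)(sin(3t)·(3,2) - cos(3t)·(-2,-1)).
General solution: c_1X_1 + c_2X_2.

x(t) = -2c_1e^(-2t)sin(3t) + 3c_1e^(-2t)cos(3t) + 3c_2e^(-2t)sin(3t) + 2c_2e^(-2t)cos(3t), z(t) = -c_1e^(-2t)sin(3t) + 2c_1e^(-2t)cos(3t) + 2c_2e^(-2t)sin(3t) + c_2e^(-2t)cos(3t)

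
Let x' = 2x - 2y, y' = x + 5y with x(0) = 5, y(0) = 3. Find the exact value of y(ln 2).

A = [[2,-2],[1,5]]; eigenvalues λ = 3, 4.
Eigenvectors: (2,-1) for λ=3, (1,-1) for λ=4.
From the initial condition, c_1 = 8, c_2 = -11.
y(ln 2) = (8)(2^3)(-1) + (-11)(2^4)(-1) = 112.

112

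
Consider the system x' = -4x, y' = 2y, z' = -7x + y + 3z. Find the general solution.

x(t) = K_3e^(-4t), y(t) = K_2e^(2t), z(t) = K_1e^(3t) - K_2e^(2t) + K_3e^(-4t)

Coefficient matrix A = [[-4, 0, 0], [0, 2, 0], [-7, 1, 3]].
det(A - λI) = 0 gives eigenvalues λ = 3, 2, -4.
For λ=3: eigenvector (0,0,1).
For λ=2: eigenvector (0,1,-1).
For λ=-4: eigenvector (1,0,1).
General solution: K_1e^(3t)(0,0,1) + K_2e^(2t)(0,1,-1) + K_3e^(-4t)(1,0,1).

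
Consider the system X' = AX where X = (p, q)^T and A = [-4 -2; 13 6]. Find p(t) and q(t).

p(t) = -c_1e^(t)sin(t) - c_1e^(t)cos(t) - c_2e^(t)sin(t) + c_2e^(t)cos(t), q(t) = 2c_1e^(t)sin(t) + 3c_1e^(t)cos(t) + 3c_2e^(t)sin(t) - 2c_2e^(t)cos(t)

Coefficient matrix A = [[-4, -2], [13, 6]].
Characteristic polynomial det(A - λI) = λ^2 - 2λ + 2 = 0.
Eigenvalues λ = 1 ± i (complex conjugate pair).
For λ=1+i: an eigenvector is (-1,3) - i(-1,2) = (-1 + i, 3 - 2i).
A real fundamental pair from Re and Im of e^((1+i)t)v: X_1 = e^(t)(cos(t)·(-1,3) + sin(t)·(-1,2)), X_2 = e^(t)(sin(t)·(-1,3) - cos(t)·(-1,2)).
General solution: c_1X_1 + c_2X_2.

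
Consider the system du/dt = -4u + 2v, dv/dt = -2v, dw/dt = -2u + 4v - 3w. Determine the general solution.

Coefficient matrix A = [[-4, 2, 0], [0, -2, 0], [-2, 4, -3]].
det(A - λI) = 0 gives eigenvalues λ = -4, -2, -3.
For λ=-4: eigenvector (1,0,2).
For λ=-2: eigenvector (1,1,2).
For λ=-3: eigenvector (0,0,1).
General solution: c_1e^(-4t)(1,0,2) + c_2e^(-2t)(1,1,2) + c_3e^(-3t)(0,0,1).

u(t) = c_1e^(-4t) + c_2e^(-2t), v(t) = c_2e^(-2t), w(t) = 2c_1e^(-4t) + 2c_2e^(-2t) + c_3e^(-3t)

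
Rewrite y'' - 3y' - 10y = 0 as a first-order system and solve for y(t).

y(t) = c_1e^(-2t) + c_2e^(5t)

Let x_1 = y, x_2 = y'. Then x_1' = x_2 and x_2' = 10x_1 + 3x_2.
A = [[0,1],[10,3]]; det(A-λI) = λ^2 - 3λ - 10.
Eigenvalues λ = -2, 5 with eigenvectors (1,-2), (1,5).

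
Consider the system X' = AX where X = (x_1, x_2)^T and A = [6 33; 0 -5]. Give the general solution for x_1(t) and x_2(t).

Coefficient matrix A = [[6, 33], [0, -5]].
Characteristic polynomial det(A - λI) = λ^2 - λ - 30 = 0.
Eigenvalues λ = -5, 6.
For λ=-5: (A-λI) row 1 is [11, 33], so an eigenvector is (3, -1).
For λ=6: (A-λI) row 1 is [0, 33], so an eigenvector is (1, 0).
General solution: c_1e^(-5t)(3,-1) + c_2e^(6t)(1,0).

x_1(t) = 3c_1e^(-5t) + c_2e^(6t), x_2(t) = -c_1e^(-5t)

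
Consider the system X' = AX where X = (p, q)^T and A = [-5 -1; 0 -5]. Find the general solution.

p(t) = -c_1e^(-5t) - c_2te^(-5t) - 3c_2e^(-5t), q(t) = c_2e^(-5t)

Coefficient matrix A = [[-5, -1], [0, -5]].
Characteristic polynomial det(A - λI) = λ^2 + 10λ + 25 = 0.
Single eigenvalue λ = -5 with algebraic multiplicity 2.
Eigenvector v = (-1,0); generalized eigenvector w with (A-λI)w=v is (-3,1).
General solution: e^(-5t)[c_1·v + c_2·(t·v + w)].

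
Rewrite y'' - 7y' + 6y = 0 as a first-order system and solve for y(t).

Let x_1 = y, x_2 = y'. Then x_1' = x_2 and x_2' = -6x_1 + 7x_2.
A = [[0,1],[-6,7]]; det(A-λI) = λ^2 - 7λ + 6.
Eigenvalues λ = 1, 6 with eigenvectors (1,1), (1,6).

y(t) = K_1e^(t) + K_2e^(6t)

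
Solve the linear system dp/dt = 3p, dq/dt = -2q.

p(t) = K_2e^(3t), q(t) = -K_1e^(-2t)

Coefficient matrix A = [[3, 0], [0, -2]].
Characteristic polynomial det(A - λI) = λ^2 - λ - 6 = 0.
Eigenvalues λ = -2, 3.
For λ=-2: (A-λI) row 1 is [5, 0], so an eigenvector is (0, -1).
For λ=3: (A-λI) row 2 is [0, -5], so an eigenvector is (1, 0).
General solution: K_1e^(-2t)(0,-1) + K_2e^(3t)(1,0).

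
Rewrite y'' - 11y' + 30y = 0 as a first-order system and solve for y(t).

Let x_1 = y, x_2 = y'. Then x_1' = x_2 and x_2' = -30x_1 + 11x_2.
A = [[0,1],[-30,11]]; det(A-λI) = λ^2 - 11λ + 30.
Eigenvalues λ = 5, 6 with eigenvectors (1,5), (1,6).

y(t) = C_1e^(5t) + C_2e^(6t)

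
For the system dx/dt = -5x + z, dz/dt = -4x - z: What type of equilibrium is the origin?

stable improper node

A = [[-5,1],[-4,-1]]; det(A-λI) = λ^2 + 6λ + 9.
repeated λ = -3 with a single eigenvector.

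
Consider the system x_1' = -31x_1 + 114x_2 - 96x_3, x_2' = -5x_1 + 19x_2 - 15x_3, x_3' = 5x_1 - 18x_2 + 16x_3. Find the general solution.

x_1(t) = 7C_1e^(-t) + 6C_2e^(4t) - 3C_3e^(t), x_2(t) = C_1e^(-t) + C_2e^(4t), x_3(t) = -C_1e^(-t) - C_2e^(4t) + C_3e^(t)

Coefficient matrix A = [[-31, 114, -96], [-5, 19, -15], [5, -18, 16]].
det(A - λI) = 0 gives eigenvalues λ = -1, 4, 1.
For λ=-1: eigenvector (7,1,-1).
For λ=4: eigenvector (6,1,-1).
For λ=1: eigenvector (-3,0,1).
General solution: C_1e^(-t)(7,1,-1) + C_2e^(4t)(6,1,-1) + C_3e^(t)(-3,0,1).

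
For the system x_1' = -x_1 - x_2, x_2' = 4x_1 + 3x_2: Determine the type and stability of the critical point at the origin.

A = [[-1,-1],[4,3]]; det(A-λI) = λ^2 - 2λ + 1.
repeated λ = 1 with a single eigenvector.

unstable improper node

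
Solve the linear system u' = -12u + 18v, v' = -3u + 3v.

u(t) = -2C_1e^(-3t) + 3C_2e^(-6t), v(t) = -C_1e^(-3t) + C_2e^(-6t)

Coefficient matrix A = [[-12, 18], [-3, 3]].
Characteristic polynomial det(A - λI) = λ^2 + 9λ + 18 = 0.
Eigenvalues λ = -3, -6.
For λ=-3: (A-λI) row 1 is [-9, 18], so an eigenvector is (-2, -1).
For λ=-6: (A-λI) row 1 is [-6, 18], so an eigenvector is (3, 1).
General solution: C_1e^(-3t)(-2,-1) + C_2e^(-6t)(3,1).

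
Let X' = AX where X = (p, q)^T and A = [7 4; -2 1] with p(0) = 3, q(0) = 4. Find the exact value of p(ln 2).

A = [[7,4],[-2,1]]; eigenvalues λ = 5, 3.
Eigenvectors: (2,-1) for λ=5, (1,-1) for λ=3.
From the initial condition, c_1 = 7, c_2 = -11.
p(ln 2) = (7)(2^5)(2) + (-11)(2^3)(1) = 360.

360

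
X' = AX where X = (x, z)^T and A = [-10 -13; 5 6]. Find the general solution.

x(t) = -3K_1e^(-2t)sin(t) + 2K_1e^(-2t)cos(t) + 2K_2e^(-2t)sin(t) + 3K_2e^(-2t)cos(t), z(t) = 2K_1e^(-2t)sin(t) - K_1e^(-2t)cos(t) - K_2e^(-2t)sin(t) - 2K_2e^(-2t)cos(t)

Coefficient matrix A = [[-10, -13], [5, 6]].
Characteristic polynomial det(A - λI) = λ^2 + 4λ + 5 = 0.
Eigenvalues λ = -2 ± i (complex conjugate pair).
For λ=-2+i: an eigenvector is (2,-1) - i(-3,2) = (2 + 3i, -1 - 2i).
A real fundamental pair from Re and Im of e^((-2+i)t)v: X_1 = e^(-2t)(cos(t)·(2,-1) + sin(t)·(-3,2)), X_2 = e^(-2t)(sin(t)·(2,-1) - cos(t)·(-3,2)).
General solution: K_1X_1 + K_2X_2.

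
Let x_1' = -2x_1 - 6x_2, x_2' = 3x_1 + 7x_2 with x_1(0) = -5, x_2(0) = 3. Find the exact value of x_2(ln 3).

A = [[-2,-6],[3,7]]; eigenvalues λ = 1, 4.
Eigenvectors: (2,-1) for λ=1, (-1,1) for λ=4.
From the initial condition, c_1 = -2, c_2 = 1.
x_2(ln 3) = (-2)(3^1)(-1) + (1)(3^4)(1) = 87.

87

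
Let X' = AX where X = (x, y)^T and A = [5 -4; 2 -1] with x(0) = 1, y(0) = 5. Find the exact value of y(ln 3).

-81

A = [[5,-4],[2,-1]]; eigenvalues λ = 3, 1.
Eigenvectors: (2,1) for λ=3, (1,1) for λ=1.
From the initial condition, c_1 = -4, c_2 = 9.
y(ln 3) = (-4)(3^3)(1) + (9)(3^1)(1) = -81.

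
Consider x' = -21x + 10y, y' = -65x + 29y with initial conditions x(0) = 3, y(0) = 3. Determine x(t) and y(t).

x(t) = -9e^(4t)sin(5t) + 3e^(4t)cos(5t), y(t) = -24e^(4t)sin(5t) + 3e^(4t)cos(5t)

Coefficient matrix A = [[-21, 10], [-65, 29]].
Characteristic polynomial det(A - λI) = λ^2 - 8λ + 41 = 0.
Eigenvalues λ = 4 ± 5i (complex conjugate pair).
For λ=4+5i: an eigenvector is (1,2) - i(-1,-3) = (1 + i, 2 + 3i).
A real fundamental pair from Re and Im of e^((4+5i)t)v: X_1 = e^(4t)(cos(5t)·(1,2) + sin(5t)·(-1,-3)), X_2 = e^(4t)(sin(5t)·(1,2) - cos(5t)·(-1,-3)).
General solution: K_1X_1 + K_2X_2.
Applying x(0)=3, y(0)=3 gives K_1=6, K_2=-3.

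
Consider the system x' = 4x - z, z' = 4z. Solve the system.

x(t) = -c_1e^(4t) - c_2te^(4t) - 3c_2e^(4t), z(t) = c_2e^(4t)

Coefficient matrix A = [[4, -1], [0, 4]].
Characteristic polynomial det(A - λI) = λ^2 - 8λ + 16 = 0.
Single eigenvalue λ = 4 with algebraic multiplicity 2.
Eigenvector v = (-1,0); generalized eigenvector w with (A-λI)w=v is (-3,1).
General solution: e^(4t)[c_1·v + c_2·(t·v + w)].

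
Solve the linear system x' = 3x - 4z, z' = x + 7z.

x(t) = -2c_1e^(5t) - 2c_2te^(5t) + c_2e^(5t), z(t) = c_1e^(5t) + c_2te^(5t)

Coefficient matrix A = [[3, -4], [1, 7]].
Characteristic polynomial det(A - λI) = λ^2 - 10λ + 25 = 0.
Single eigenvalue λ = 5 with algebraic multiplicity 2.
Eigenvector v = (-2,1); generalized eigenvector w with (A-λI)w=v is (1,0).
General solution: e^(5t)[c_1·v + c_2·(t·v + w)].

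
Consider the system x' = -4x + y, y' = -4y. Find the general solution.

Coefficient matrix A = [[-4, 1], [0, -4]].
Characteristic polynomial det(A - λI) = λ^2 + 8λ + 16 = 0.
Single eigenvalue λ = -4 with algebraic multiplicity 2.
Eigenvector v = (1,0); generalized eigenvector w with (A-λI)w=v is (-3,1).
General solution: e^(-4t)[K_1·v + K_2·(t·v + w)].

x(t) = K_1e^(-4t) + K_2te^(-4t) - 3K_2e^(-4t), y(t) = K_2e^(-4t)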